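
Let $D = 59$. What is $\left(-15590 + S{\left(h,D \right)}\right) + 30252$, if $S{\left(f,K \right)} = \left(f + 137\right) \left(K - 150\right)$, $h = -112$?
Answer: $12387$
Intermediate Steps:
$S{\left(f,K \right)} = \left(-150 + K\right) \left(137 + f\right)$ ($S{\left(f,K \right)} = \left(137 + f\right) \left(-150 + K\right) = \left(-150 + K\right) \left(137 + f\right)$)
$\left(-15590 + S{\left(h,D \right)}\right) + 30252 = \left(-15590 + \left(-20550 - -16800 + 137 \cdot 59 + 59 \left(-112\right)\right)\right) + 30252 = \left(-15590 + \left(-20550 + 16800 + 8083 - 6608\right)\right) + 30252 = \left(-15590 - 2275\right) + 30252 = -17865 + 30252 = 12387$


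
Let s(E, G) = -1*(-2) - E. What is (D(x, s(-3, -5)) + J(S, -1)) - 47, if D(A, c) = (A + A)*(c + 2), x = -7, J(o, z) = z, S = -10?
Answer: -146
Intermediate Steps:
s(E, G) = 2 - E
D(A, c) = 2*A*(2 + c) (D(A, c) = (2*A)*(2 + c) = 2*A*(2 + c))
(D(x, s(-3, -5)) + J(S, -1)) - 47 = (2*(-7)*(2 + (2 - 1*(-3))) - 1) - 47 = (2*(-7)*(2 + (2 + 3)) - 1) - 47 = (2*(-7)*(2 + 5) - 1) - 47 = (2*(-7)*7 - 1) - 47 = (-98 - 1) - 47 = -99 - 47 = -146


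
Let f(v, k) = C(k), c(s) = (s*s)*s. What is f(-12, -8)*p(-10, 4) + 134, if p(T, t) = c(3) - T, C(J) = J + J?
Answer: -458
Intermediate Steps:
C(J) = 2*J
c(s) = s³ (c(s) = s²*s = s³)
p(T, t) = 27 - T (p(T, t) = 3³ - T = 27 - T)
f(v, k) = 2*k
f(-12, -8)*p(-10, 4) + 134 = (2*(-8))*(27 - 1*(-10)) + 134 = -16*(27 + 10) + 134 = -16*37 + 134 = -592 + 134 = -458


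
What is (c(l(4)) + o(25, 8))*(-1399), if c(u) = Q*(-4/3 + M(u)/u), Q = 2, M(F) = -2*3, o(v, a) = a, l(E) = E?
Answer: -9793/3 ≈ -3264.3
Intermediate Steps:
M(F) = -6
c(u) = -8/3 - 12/u (c(u) = 2*(-4/3 - 6/u) = -8/3 - 12/u)
(c(l(4)) + o(25, 8))*(-1399) = ((-8/3 - 12/4) + 8)*(-1399) = ((-8/3 - 12*¼) + 8)*(-1399) = ((-8/3 - 3) + 8)*(-1399) = (-17/3 + 8)*(-1399) = (7/3)*(-1399) = -9793/3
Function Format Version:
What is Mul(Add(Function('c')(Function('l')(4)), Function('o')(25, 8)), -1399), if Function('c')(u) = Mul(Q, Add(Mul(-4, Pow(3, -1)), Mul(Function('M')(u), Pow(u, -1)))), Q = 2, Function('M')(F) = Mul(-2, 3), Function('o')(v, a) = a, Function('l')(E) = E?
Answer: Rational(-9793, 3) ≈ -3264.3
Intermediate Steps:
Function('M')(F) = -6
Function('c')(u) = Add(Rational(-8, 3), Mul(-12, Pow(u, -1))) (Function('c')(u) = Mul(2, Add(Mul(-4, Pow(3, -1)), Mul(-6, Pow(u, -1)))) = Mul(2, Add(Mul(-4, Rational(1, 3)), Mul(-6, Pow(u, -1)))) = Mul(2, Add(Rational(-4, 3), Mul(-6, Pow(u, -1)))) = Add(Rational(-8, 3), Mul(-12, Pow(u, -1))))
Mul(Add(Function('c')(Function('l')(4)), Function('o')(25, 8)), -1399) = Mul(Add(Add(Rational(-8, 3), Mul(-12, Pow(4, -1))), 8), -1399) = Mul(Add(Add(Rational(-8, 3), Mul(-12, Rational(1, 4))), 8), -1399) = Mul(Add(Add(Rational(-8, 3), -3), 8), -1399) = Mul(Add(Rational(-17, 3), 8), -1399) = Mul(Rational(7, 3), -1399) = Rational(-9793, 3)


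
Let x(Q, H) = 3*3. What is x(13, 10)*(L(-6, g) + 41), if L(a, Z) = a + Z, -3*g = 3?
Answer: 306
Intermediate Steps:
x(Q, H) = 9
g = -1 (g = -1/3*3 = -1)
L(a, Z) = Z + a
x(13, 10)*(L(-6, g) + 41) = 9*((-1 - 6) + 41) = 9*(-7 + 41) = 9*34 = 306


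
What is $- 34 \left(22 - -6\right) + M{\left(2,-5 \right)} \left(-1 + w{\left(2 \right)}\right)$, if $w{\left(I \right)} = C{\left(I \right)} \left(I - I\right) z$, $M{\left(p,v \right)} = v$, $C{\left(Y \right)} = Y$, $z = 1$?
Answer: $-947$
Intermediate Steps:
$w{\left(I \right)} = 0$ ($w{\left(I \right)} = I \left(I - I\right) 1 = I 0 \cdot 1 = 0 \cdot 1 = 0$)
$- 34 \left(22 - -6\right) + M{\left(2,-5 \right)} \left(-1 + w{\left(2 \right)}\right) = - 34 \left(22 - -6\right) - 5 \left(-1 + 0\right) = - 34 \left(22 + 6\right) - -5 = \left(-34\right) 28 + 5 = -952 + 5 = -947$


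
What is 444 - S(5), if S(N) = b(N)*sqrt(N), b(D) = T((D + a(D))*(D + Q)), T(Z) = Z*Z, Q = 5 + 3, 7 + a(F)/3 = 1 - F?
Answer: 444 - 132496*sqrt(5) ≈ -2.9583e+5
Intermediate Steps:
a(F) = -18 - 3*F (a(F) = -21 + 3*(1 - F) = -21 + (3 - 3*F) = -18 - 3*F)
Q = 8
T(Z) = Z**2
b(D) = (-18 - 2*D)**2*(8 + D)**2 (b(D) = ((D + (-18 - 3*D))*(D + 8))**2 = ((-18 - 2*D)*(8 + D))**2 = (-18 - 2*D)**2*(8 + D)**2)
S(N) = sqrt(N)*(-144 - 34*N - 2*N**2)**2 (S(N) = (-144 - 34*N - 2*N**2)**2*sqrt(N) = sqrt(N)*(-144 - 34*N - 2*N**2)**2)
444 - S(5) = 444 - sqrt(5)*(-144 - 34*5 - 2*5**2)**2 = 444 - sqrt(5)*(-144 - 170 - 2*25)**2 = 444 - sqrt(5)*(-144 - 170 - 50)**2 = 444 - sqrt(5)*(-364)**2 = 444 - sqrt(5)*132496 = 444 - 132496*sqrt(5)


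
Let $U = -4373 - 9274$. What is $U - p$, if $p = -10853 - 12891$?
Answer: $10097$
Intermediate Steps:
$p = -23744$ ($p = -10853 - 12891 = -23744$)
$U = -13647$
$U - p = -13647 - -23744 = -13647 + 23744 = 10097$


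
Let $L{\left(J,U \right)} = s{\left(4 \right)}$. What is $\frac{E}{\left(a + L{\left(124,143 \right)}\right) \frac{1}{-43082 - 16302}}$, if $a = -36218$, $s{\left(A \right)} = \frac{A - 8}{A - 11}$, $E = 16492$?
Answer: $\frac{3427763248}{126761} \approx 27041.0$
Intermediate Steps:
$s{\left(A \right)} = \frac{-8 + A}{-11 + A}$
$L{\left(J,U \right)} = \frac{4}{7}$ ($L{\left(J,U \right)} = \frac{-8 + 4}{-11 + 4} = \frac{1}{-7} \left(-4\right) = \left(- \frac{1}{7}\right) \left(-4\right) = \frac{4}{7}$)
$\frac{E}{\left(a + L{\left(124,143 \right)}\right) \frac{1}{-43082 - 16302}} = \frac{16492}{\left(-36218 + \frac{4}{7}\right) \frac{1}{-43082 - 16302}} = \frac{16492}{\left(- \frac{253522}{7}\right) \frac{1}{-59384}} = \frac{16492}{\left(- \frac{253522}{7}\right) \left(- \frac{1}{59384}\right)} = \frac{16492}{\frac{126761}{207844}} = 16492 \cdot \frac{207844}{126761} = \frac{3427763248}{126761}$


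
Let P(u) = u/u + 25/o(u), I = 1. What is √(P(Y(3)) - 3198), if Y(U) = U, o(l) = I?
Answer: 2*I*√793 ≈ 56.32*I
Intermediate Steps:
o(l) = 1
P(u) = 26 (P(u) = u/u + 25/1 = 1 + 25*1 = 1 + 25 = 26)
√(P(Y(3)) - 3198) = √(26 - 3198) = √(-3172) = 2*I*√793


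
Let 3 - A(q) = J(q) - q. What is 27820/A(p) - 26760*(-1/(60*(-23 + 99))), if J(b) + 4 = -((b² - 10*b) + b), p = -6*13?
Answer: 510921/51034 ≈ 10.011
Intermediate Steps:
p = -78
J(b) = -4 - b² + 9*b (J(b) = -4 - ((b² - 10*b) + b) = -4 - (b² - 9*b) = -4 + (-b² + 9*b) = -4 - b² + 9*b)
A(q) = 7 + q² - 8*q (A(q) = 3 - ((-4 - q² + 9*q) - q) = 3 - (-4 - q² + 8*q) = 3 + (4 + q² - 8*q) = 7 + q² - 8*q)
27820/A(p) - 26760*(-1/(60*(-23 + 99))) = 27820/(7 + (-78)² - 8*(-78)) - 26760*(-1/(60*(-23 + 99))) = 27820/(7 + 6084 + 624) - 26760/((-60*76)) = 27820/6715 - 26760/(-4560) = 27820*(1/6715) - 26760*(-1/4560) = 5564/1343 + 223/38 = 510921/51034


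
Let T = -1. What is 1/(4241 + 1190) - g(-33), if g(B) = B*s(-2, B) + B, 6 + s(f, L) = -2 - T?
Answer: -1075337/5431 ≈ -198.00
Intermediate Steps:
s(f, L) = -7 (s(f, L) = -6 + (-2 - 1*(-1)) = -6 + (-2 + 1) = -6 - 1 = -7)
g(B) = -6*B (g(B) = B*(-7) + B = -7*B + B = -6*B)
1/(4241 + 1190) - g(-33) = 1/(4241 + 1190) - (-6)*(-33) = 1/5431 - 1*198 = 1/5431 - 198 = -1075337/5431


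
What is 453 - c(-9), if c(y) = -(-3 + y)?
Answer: 441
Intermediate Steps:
c(y) = 3 - y
453 - c(-9) = 453 - (3 - 1*(-9)) = 453 - (3 + 9) = 453 - 1*12 = 453 - 12 = 441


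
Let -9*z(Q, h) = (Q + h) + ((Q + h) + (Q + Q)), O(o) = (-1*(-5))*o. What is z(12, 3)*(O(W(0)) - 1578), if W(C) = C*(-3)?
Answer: 9468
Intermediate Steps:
W(C) = -3*C
O(o) = 5*o
z(Q, h) = -4*Q/9 - 2*h/9 (z(Q, h) = -((Q + h) + ((Q + h) + (Q + Q)))/9 = -((Q + h) + ((Q + h) + 2*Q))/9 = -((Q + h) + (h + 3*Q))/9 = -(2*h + 4*Q)/9 = -4*Q/9 - 2*h/9)
z(12, 3)*(O(W(0)) - 1578) = (-4/9*12 - 2/9*3)*(5*(-3*0) - 1578) = (-16/3 - 2/3)*(5*0 - 1578) = -6*(0 - 1578) = -6*(-1578) = 9468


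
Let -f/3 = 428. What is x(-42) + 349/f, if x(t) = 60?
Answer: 76691/1284 ≈ 59.728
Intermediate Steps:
f = -1284 (f = -3*428 = -1284)
x(-42) + 349/f = 60 + 349/(-1284) = 60 + 349*(-1/1284) = 60 - 349/1284 = 76691/1284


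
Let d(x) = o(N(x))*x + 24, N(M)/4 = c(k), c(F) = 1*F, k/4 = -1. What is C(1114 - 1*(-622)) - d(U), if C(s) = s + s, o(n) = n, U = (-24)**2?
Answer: 12664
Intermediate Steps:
k = -4 (k = 4*(-1) = -4)
c(F) = F
N(M) = -16 (N(M) = 4*(-4) = -16)
U = 576
C(s) = 2*s
d(x) = 24 - 16*x (d(x) = -16*x + 24 = 24 - 16*x)
C(1114 - 1*(-622)) - d(U) = 2*(1114 - 1*(-622)) - (24 - 16*576) = 2*(1114 + 622) - (24 - 9216) = 2*1736 - 1*(-9192) = 3472 + 9192 = 12664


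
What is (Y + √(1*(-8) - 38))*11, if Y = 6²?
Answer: 396 + 11*I*√46 ≈ 396.0 + 74.606*I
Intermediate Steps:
Y = 36
(Y + √(1*(-8) - 38))*11 = (36 + √(1*(-8) - 38))*11 = (36 + √(-8 - 38))*11 = (36 + √(-46))*11 = (36 + I*√46)*11 = 396 + 11*I*√46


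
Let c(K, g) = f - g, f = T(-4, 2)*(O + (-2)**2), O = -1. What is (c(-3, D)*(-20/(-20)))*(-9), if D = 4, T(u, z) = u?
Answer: 144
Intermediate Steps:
f = -12 (f = -4*(-1 + (-2)**2) = -4*(-1 + 4) = -4*3 = -12)
c(K, g) = -12 - g
(c(-3, D)*(-20/(-20)))*(-9) = ((-12 - 1*4)*(-20/(-20)))*(-9) = ((-12 - 4)*(-20*(-1/20)))*(-9) = -16*1*(-9) = -16*(-9) = 144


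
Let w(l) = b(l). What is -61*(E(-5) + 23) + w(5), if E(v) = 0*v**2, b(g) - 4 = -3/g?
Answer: -6998/5 ≈ -1399.6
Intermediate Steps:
b(g) = 4 - 3/g
E(v) = 0
w(l) = 4 - 3/l
-61*(E(-5) + 23) + w(5) = -61*(0 + 23) + (4 - 3/5) = -61*23 + (4 - 3*1/5) = -1403 + (4 - 3/5) = -1403 + 17/5 = -6998/5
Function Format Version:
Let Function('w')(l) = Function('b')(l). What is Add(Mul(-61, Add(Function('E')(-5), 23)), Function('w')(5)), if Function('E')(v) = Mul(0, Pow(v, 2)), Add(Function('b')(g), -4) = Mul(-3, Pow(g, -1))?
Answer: Rational(-6998, 5) ≈ -1399.6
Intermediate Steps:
Function('b')(g) = Add(4, Mul(-3, Pow(g, -1)))
Function('E')(v) = 0
Function('w')(l) = Add(4, Mul(-3, Pow(l, -1)))
Add(Mul(-61, Add(Function('E')(-5), 23)), Function('w')(5)) = Add(Mul(-61, Add(0, 23)), Add(4, Mul(-3, Pow(5, -1)))) = Add(Mul(-61, 23), Add(4, Mul(-3, Rational(1, 5)))) = Add(-1403, Add(4, Rational(-3, 5))) = Add(-1403, Rational(17, 5)) = Rational(-6998, 5)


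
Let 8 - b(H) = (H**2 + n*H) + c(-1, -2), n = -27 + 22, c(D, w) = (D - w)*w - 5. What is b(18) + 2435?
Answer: 2216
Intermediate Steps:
c(D, w) = -5 + w*(D - w) (c(D, w) = w*(D - w) - 5 = -5 + w*(D - w))
n = -5
b(H) = 15 - H**2 + 5*H (b(H) = 8 - ((H**2 - 5*H) + (-5 - 1*(-2)**2 - 1*(-2))) = 8 - ((H**2 - 5*H) + (-5 - 1*4 + 2)) = 8 - ((H**2 - 5*H) + (-5 - 4 + 2)) = 8 - ((H**2 - 5*H) - 7) = 8 - (-7 + H**2 - 5*H) = 8 + (7 - H**2 + 5*H) = 15 - H**2 + 5*H)
b(18) + 2435 = (15 - 1*18**2 + 5*18) + 2435 = (15 - 1*324 + 90) + 2435 = (15 - 324 + 90) + 2435 = -219 + 2435 = 2216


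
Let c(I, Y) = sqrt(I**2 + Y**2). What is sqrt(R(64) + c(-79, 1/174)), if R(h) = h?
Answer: sqrt(1937664 + 174*sqrt(188952517))/174 ≈ 11.958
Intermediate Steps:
sqrt(R(64) + c(-79, 1/174)) = sqrt(64 + sqrt((-79)**2 + (1/174)**2)) = sqrt(64 + sqrt(6241 + (1/174)**2)) = sqrt(64 + sqrt(6241 + 1/30276)) = sqrt(64 + sqrt(188952517/30276)) = sqrt(64 + sqrt(188952517)/174)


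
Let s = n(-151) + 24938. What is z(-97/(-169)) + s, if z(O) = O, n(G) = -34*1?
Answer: 4208873/169 ≈ 24905.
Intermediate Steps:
n(G) = -34
s = 24904 (s = -34 + 24938 = 24904)
z(-97/(-169)) + s = -97/(-169) + 24904 = -97*(-1/169) + 24904 = 97/169 + 24904 = 4208873/169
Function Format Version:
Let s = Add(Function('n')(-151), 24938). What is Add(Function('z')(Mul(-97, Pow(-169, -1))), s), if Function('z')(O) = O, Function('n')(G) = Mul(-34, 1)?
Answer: Rational(4208873, 169) ≈ 24905.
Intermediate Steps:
Function('n')(G) = -34
s = 24904 (s = Add(-34, 24938) = 24904)
Add(Function('z')(Mul(-97, Pow(-169, -1))), s) = Add(Mul(-97, Pow(-169, -1)), 24904) = Add(Mul(-97, Rational(-1, 169)), 24904) = Add(Rational(97, 169), 24904) = Rational(4208873, 169)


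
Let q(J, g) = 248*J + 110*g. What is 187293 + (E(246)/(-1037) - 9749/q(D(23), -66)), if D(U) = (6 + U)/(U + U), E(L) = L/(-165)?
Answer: 1745322558151353/9318606440 ≈ 1.8729e+5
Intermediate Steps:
E(L) = -L/165 (E(L) = L*(-1/165) = -L/165)
D(U) = (6 + U)/(2*U) (D(U) = (6 + U)/((2*U)) = (6 + U)*(1/(2*U)) = (6 + U)/(2*U))
q(J, g) = 110*g + 248*J
187293 + (E(246)/(-1037) - 9749/q(D(23), -66)) = 187293 + (-1/165*246/(-1037) - 9749/(110*(-66) + 248*((1/2)*(6 + 23)/23))) = 187293 + (-82/55*(-1/1037) - 9749/(-7260 + 248*((1/2)*(1/23)*29))) = 187293 + (82/57035 - 9749/(-7260 + 248*(29/46))) = 187293 + (82/57035 - 9749/(-7260 + 3596/23)) = 187293 + (82/57035 - 9749/(-163384/23)) = 187293 + (82/57035 - 9749*(-23/163384)) = 187293 + (82/57035 + 224227/163384) = 187293 + 12802184433/9318606440 = 1745322558151353/9318606440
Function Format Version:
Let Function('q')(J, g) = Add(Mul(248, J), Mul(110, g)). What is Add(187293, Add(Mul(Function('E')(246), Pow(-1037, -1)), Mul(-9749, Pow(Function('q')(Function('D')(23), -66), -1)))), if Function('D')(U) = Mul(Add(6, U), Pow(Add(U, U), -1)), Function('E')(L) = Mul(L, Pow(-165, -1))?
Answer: Rational(1745322558151353, 9318606440) ≈ 1.8729e+5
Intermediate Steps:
Function('E')(L) = Mul(Rational(-1, 165), L) (Function('E')(L) = Mul(L, Rational(-1, 165)) = Mul(Rational(-1, 165), L))
Function('D')(U) = Mul(Rational(1, 2), Pow(U, -1), Add(6, U)) (Function('D')(U) = Mul(Add(6, U), Pow(Mul(2, U), -1)) = Mul(Add(6, U), Mul(Rational(1, 2), Pow(U, -1))) = Mul(Rational(1, 2), Pow(U, -1), Add(6, U)))
Function('q')(J, g) = Add(Mul(110, g), Mul(248, J))
Add(187293, Add(Mul(Function('E')(246), Pow(-1037, -1)), Mul(-9749, Pow(Function('q')(Function('D')(23), -66), -1)))) = Add(187293, Add(Mul(Mul(Rational(-1, 165), 246), Pow(-1037, -1)), Mul(-9749, Pow(Add(Mul(110, -66), Mul(248, Mul(Rational(1, 2), Pow(23, -1), Add(6, 23)))), -1)))) = Add(187293, Add(Mul(Rational(-82, 55), Rational(-1, 1037)), Mul(-9749, Pow(Add(-7260, Mul(248, Mul(Rational(1, 2), Rational(1, 23), 29))), -1)))) = Add(187293, Add(Rational(82, 57035), Mul(-9749, Pow(Add(-7260, Mul(248, Rational(29, 46))), -1)))) = Add(187293, Add(Rational(82, 57035), Mul(-9749, Pow(Add(-7260, Rational(3596, 23)), -1)))) = Add(187293, Add(Rational(82, 57035), Mul(-9749, Pow(Rational(-163384, 23), -1)))) = Add(187293, Add(Rational(82, 57035), Mul(-9749, Rational(-23, 163384)))) = Add(187293, Add(Rational(82, 57035), Rational(224227, 163384))) = Add(187293, Rational(12802184433, 9318606440)) = Rational(1745322558151353, 9318606440)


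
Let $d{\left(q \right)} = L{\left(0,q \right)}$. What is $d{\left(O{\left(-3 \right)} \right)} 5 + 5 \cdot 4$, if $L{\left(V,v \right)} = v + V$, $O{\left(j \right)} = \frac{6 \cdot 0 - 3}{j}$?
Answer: $25$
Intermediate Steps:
$O{\left(j \right)} = - \frac{3}{j}$ ($O{\left(j \right)} = \frac{0 - 3}{j} = - \frac{3}{j}$)
$L{\left(V,v \right)} = V + v$
$d{\left(q \right)} = q$ ($d{\left(q \right)} = 0 + q = q$)
$d{\left(O{\left(-3 \right)} \right)} 5 + 5 \cdot 4 = - \frac{3}{-3} \cdot 5 + 5 \cdot 4 = \left(-3\right) \left(- \frac{1}{3}\right) 5 + 20 = 1 \cdot 5 + 20 = 5 + 20 = 25$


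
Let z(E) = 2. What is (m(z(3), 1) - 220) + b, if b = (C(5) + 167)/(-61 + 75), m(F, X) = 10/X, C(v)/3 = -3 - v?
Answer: -2797/14 ≈ -199.79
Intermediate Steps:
C(v) = -9 - 3*v (C(v) = 3*(-3 - v) = -9 - 3*v)
b = 143/14 (b = ((-9 - 3*5) + 167)/(-61 + 75) = ((-9 - 15) + 167)/14 = (-24 + 167)*(1/14) = 143*(1/14) = 143/14 ≈ 10.214)
(m(z(3), 1) - 220) + b = (10/1 - 220) + 143/14 = (10*1 - 220) + 143/14 = (10 - 220) + 143/14 = -210 + 143/14 = -2797/14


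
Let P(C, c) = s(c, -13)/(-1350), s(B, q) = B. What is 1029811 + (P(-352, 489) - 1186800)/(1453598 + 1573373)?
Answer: 1402743080556287/1362136950 ≈ 1.0298e+6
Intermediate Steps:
P(C, c) = -c/1350 (P(C, c) = c/(-1350) = c*(-1/1350) = -c/1350)
1029811 + (P(-352, 489) - 1186800)/(1453598 + 1573373) = 1029811 + (-1/1350*489 - 1186800)/(1453598 + 1573373) = 1029811 + (-163/450 - 1186800)/3026971 = 1029811 - 534060163/450*1/3026971 = 1029811 - 534060163/1362136950 = 1402743080556287/1362136950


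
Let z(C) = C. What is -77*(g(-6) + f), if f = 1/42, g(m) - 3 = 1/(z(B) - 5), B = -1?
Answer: -220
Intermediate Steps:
g(m) = 17/6 (g(m) = 3 + 1/(-1 - 5) = 3 + 1/(-6) = 3 - ⅙ = 17/6)
f = 1/42 ≈ 0.023810
-77*(g(-6) + f) = -77*(17/6 + 1/42) = -77*20/7 = -220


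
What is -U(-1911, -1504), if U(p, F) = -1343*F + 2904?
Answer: -2022776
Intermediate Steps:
U(p, F) = 2904 - 1343*F
-U(-1911, -1504) = -(2904 - 1343*(-1504)) = -(2904 + 2019872) = -1*2022776 = -2022776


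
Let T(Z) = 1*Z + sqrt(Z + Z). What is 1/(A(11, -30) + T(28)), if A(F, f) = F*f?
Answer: -151/45574 - sqrt(14)/45574 ≈ -0.0033954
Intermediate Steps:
T(Z) = Z + sqrt(2)*sqrt(Z) (T(Z) = Z + sqrt(2*Z) = Z + sqrt(2)*sqrt(Z))
1/(A(11, -30) + T(28)) = 1/(11*(-30) + (28 + sqrt(2)*sqrt(28))) = 1/(-330 + (28 + sqrt(2)*(2*sqrt(7)))) = 1/(-330 + (28 + 2*sqrt(14))) = 1/(-302 + 2*sqrt(14))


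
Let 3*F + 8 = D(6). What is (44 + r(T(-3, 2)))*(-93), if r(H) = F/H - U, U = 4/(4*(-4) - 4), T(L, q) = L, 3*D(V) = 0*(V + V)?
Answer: -62899/15 ≈ -4193.3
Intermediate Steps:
D(V) = 0 (D(V) = (0*(V + V))/3 = (0*(2*V))/3 = (⅓)*0 = 0)
F = -8/3 (F = -8/3 + (⅓)*0 = -8/3 + 0 = -8/3 ≈ -2.6667)
U = -⅕ (U = 4/(-16 - 4) = 4/(-20) = 4*(-1/20) = -⅕ ≈ -0.20000)
r(H) = ⅕ - 8/(3*H) (r(H) = -8/(3*H) - 1*(-⅕) = -8/(3*H) + ⅕ = ⅕ - 8/(3*H))
(44 + r(T(-3, 2)))*(-93) = (44 + (1/15)*(-40 + 3*(-3))/(-3))*(-93) = (44 + (1/15)*(-⅓)*(-40 - 9))*(-93) = (44 + (1/15)*(-⅓)*(-49))*(-93) = (44 + 49/45)*(-93) = (2029/45)*(-93) = -62899/15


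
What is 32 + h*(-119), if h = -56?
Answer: 6696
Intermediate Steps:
32 + h*(-119) = 32 - 56*(-119) = 32 + 6664 = 6696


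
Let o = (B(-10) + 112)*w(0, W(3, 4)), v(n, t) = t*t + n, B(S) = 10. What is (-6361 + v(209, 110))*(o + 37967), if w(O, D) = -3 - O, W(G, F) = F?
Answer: 223650748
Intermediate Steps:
v(n, t) = n + t² (v(n, t) = t² + n = n + t²)
o = -366 (o = (10 + 112)*(-3 - 1*0) = 122*(-3 + 0) = 122*(-3) = -366)
(-6361 + v(209, 110))*(o + 37967) = (-6361 + (209 + 110²))*(-366 + 37967) = (-6361 + (209 + 12100))*37601 = (-6361 + 12309)*37601 = 5948*37601 = 223650748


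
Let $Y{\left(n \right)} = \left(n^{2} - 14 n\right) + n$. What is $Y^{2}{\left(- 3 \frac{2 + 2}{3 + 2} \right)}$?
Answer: $\frac{853776}{625} \approx 1366.0$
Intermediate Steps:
$Y{\left(n \right)} = n^{2} - 13 n$
$Y^{2}{\left(- 3 \frac{2 + 2}{3 + 2} \right)} = \left(- 3 \frac{2 + 2}{3 + 2} \left(-13 - 3 \frac{2 + 2}{3 + 2}\right)\right)^{2} = \left(- 3 \cdot \frac{4}{5} \left(-13 - 3 \cdot \frac{4}{5}\right)\right)^{2} = \left(- 3 \cdot 4 \cdot \frac{1}{5} \left(-13 - 3 \cdot 4 \cdot \frac{1}{5}\right)\right)^{2} = \left(\left(-3\right) \frac{4}{5} \left(-13 - \frac{12}{5}\right)\right)^{2} = \left(- \frac{12 \left(-13 - \frac{12}{5}\right)}{5}\right)^{2} = \left(\left(- \frac{12}{5}\right) \left(- \frac{77}{5}\right)\right)^{2} = \left(\frac{924}{25}\right)^{2} = \frac{853776}{625}$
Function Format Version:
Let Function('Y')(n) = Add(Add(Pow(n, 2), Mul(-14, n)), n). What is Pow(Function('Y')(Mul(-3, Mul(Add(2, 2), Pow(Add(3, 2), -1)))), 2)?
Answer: Rational(853776, 625) ≈ 1366.0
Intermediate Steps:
Function('Y')(n) = Add(Pow(n, 2), Mul(-13, n))
Pow(Function('Y')(Mul(-3, Mul(Add(2, 2), Pow(Add(3, 2), -1)))), 2) = Pow(Mul(Mul(-3, Mul(Add(2, 2), Pow(Add(3, 2), -1))), Add(-13, Mul(-3, Mul(Add(2, 2), Pow(Add(3, 2), -1))))), 2) = Pow(Mul(Mul(-3, Mul(4, Pow(5, -1))), Add(-13, Mul(-3, Mul(4, Pow(5, -1))))), 2) = Pow(Mul(Mul(-3, Mul(4, Rational(1, 5))), Add(-13, Mul(-3, Mul(4, Rational(1, 5))))), 2) = Pow(Mul(Mul(-3, Rational(4, 5)), Add(-13, Mul(-3, Rational(4, 5)))), 2) = Pow(Mul(Rational(-12, 5), Add(-13, Rational(-12, 5))), 2) = Pow(Mul(Rational(-12, 5), Rational(-77, 5)), 2) = Pow(Rational(924, 25), 2) = Rational(853776, 625)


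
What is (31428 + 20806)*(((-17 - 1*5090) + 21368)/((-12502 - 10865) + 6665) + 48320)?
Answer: 3011007958049/1193 ≈ 2.5239e+9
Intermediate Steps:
(31428 + 20806)*(((-17 - 1*5090) + 21368)/((-12502 - 10865) + 6665) + 48320) = 52234*(((-17 - 5090) + 21368)/(-23367 + 6665) + 48320) = 52234*((-5107 + 21368)/(-16702) + 48320) = 52234*(16261*(-1/16702) + 48320) = 52234*(-2323/2386 + 48320) = 52234*(115289197/2386) = 3011007958049/1193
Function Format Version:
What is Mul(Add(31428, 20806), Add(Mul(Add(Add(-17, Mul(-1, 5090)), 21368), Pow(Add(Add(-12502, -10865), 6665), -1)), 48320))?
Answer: Rational(3011007958049, 1193) ≈ 2.5239e+9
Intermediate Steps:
Mul(Add(31428, 20806), Add(Mul(Add(Add(-17, Mul(-1, 5090)), 21368), Pow(Add(Add(-12502, -10865), 6665), -1)), 48320)) = Mul(52234, Add(Mul(Add(Add(-17, -5090), 21368), Pow(Add(-23367, 6665), -1)), 48320)) = Mul(52234, Add(Mul(Add(-5107, 21368), Pow(-16702, -1)), 48320)) = Mul(52234, Add(Mul(16261, Rational(-1, 16702)), 48320)) = Mul(52234, Add(Rational(-2323, 2386), 48320)) = Mul(52234, Rational(115289197, 2386)) = Rational(3011007958049, 1193)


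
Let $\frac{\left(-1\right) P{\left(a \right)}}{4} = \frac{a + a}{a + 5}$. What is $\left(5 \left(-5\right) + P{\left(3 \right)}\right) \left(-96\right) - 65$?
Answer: $2623$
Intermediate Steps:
$P{\left(a \right)} = - \frac{8 a}{5 + a}$ ($P{\left(a \right)} = - 4 \frac{a + a}{a + 5} = - 4 \frac{2 a}{5 + a} = - \frac{8 a}{5 + a}$)
$\left(5 \left(-5\right) + P{\left(3 \right)}\right) \left(-96\right) - 65 = \left(5 \left(-5\right) - \frac{24}{5 + 3}\right) \left(-96\right) - 65 = \left(-25 - \frac{24}{8}\right) \left(-96\right) - 65 = \left(-25 - 24 \cdot \frac{1}{8}\right) \left(-96\right) - 65 = \left(-25 - 3\right) \left(-96\right) - 65 = \left(-28\right) \left(-96\right) - 65 = 2688 - 65 = 2623$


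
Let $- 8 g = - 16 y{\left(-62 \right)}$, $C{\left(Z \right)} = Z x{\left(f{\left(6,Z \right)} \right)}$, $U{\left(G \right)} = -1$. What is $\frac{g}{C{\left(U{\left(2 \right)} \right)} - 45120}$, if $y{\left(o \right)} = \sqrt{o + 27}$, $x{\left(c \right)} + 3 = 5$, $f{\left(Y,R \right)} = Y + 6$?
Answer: $- \frac{i \sqrt{35}}{22561} \approx - 0.00026223 i$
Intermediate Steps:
$f{\left(Y,R \right)} = 6 + Y$
$x{\left(c \right)} = 2$ ($x{\left(c \right)} = -3 + 5 = 2$)
$y{\left(o \right)} = \sqrt{27 + o}$
$C{\left(Z \right)} = 2 Z$ ($C{\left(Z \right)} = Z 2 = 2 Z$)
$g = 2 i \sqrt{35}$ ($g = - \frac{\left(-16\right) \sqrt{27 - 62}}{8} = - \frac{\left(-16\right) \sqrt{-35}}{8} = - \frac{\left(-16\right) i \sqrt{35}}{8} = 2 i \sqrt{35} \approx 11.832 i$)
$\frac{g}{C{\left(U{\left(2 \right)} \right)} - 45120} = \frac{2 i \sqrt{35}}{2 \left(-1\right) - 45120} = \frac{2 i \sqrt{35}}{-2 - 45120} = \frac{2 i \sqrt{35}}{-45122} = 2 i \sqrt{35} \left(- \frac{1}{45122}\right) = - \frac{i \sqrt{35}}{22561}$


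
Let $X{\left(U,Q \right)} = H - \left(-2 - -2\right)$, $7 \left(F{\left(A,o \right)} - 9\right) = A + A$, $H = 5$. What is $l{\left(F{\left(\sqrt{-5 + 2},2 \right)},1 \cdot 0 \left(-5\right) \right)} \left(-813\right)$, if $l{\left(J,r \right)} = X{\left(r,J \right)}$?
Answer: $-4065$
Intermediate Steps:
$F{\left(A,o \right)} = 9 + \frac{2 A}{7}$ ($F{\left(A,o \right)} = 9 + \frac{A + A}{7} = 9 + \frac{2 A}{7}$)
$X{\left(U,Q \right)} = 5$ ($X{\left(U,Q \right)} = 5 - \left(-2 - -2\right) = 5 - \left(-2 + 2\right) = 5 - 0 = 5 + 0 = 5$)
$l{\left(J,r \right)} = 5$
$l{\left(F{\left(\sqrt{-5 + 2},2 \right)},1 \cdot 0 \left(-5\right) \right)} \left(-813\right) = 5 \left(-813\right) = -4065$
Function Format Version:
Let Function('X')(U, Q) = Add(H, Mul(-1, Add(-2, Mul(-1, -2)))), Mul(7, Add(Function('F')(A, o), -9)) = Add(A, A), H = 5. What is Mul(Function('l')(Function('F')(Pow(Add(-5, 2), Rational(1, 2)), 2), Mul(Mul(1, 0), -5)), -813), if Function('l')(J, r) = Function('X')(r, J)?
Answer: -4065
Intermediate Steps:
Function('F')(A, o) = Add(9, Mul(Rational(2, 7), A)) (Function('F')(A, o) = Add(9, Mul(Rational(1, 7), Add(A, A))) = Add(9, Mul(Rational(1, 7), Mul(2, A))) = Add(9, Mul(Rational(2, 7), A)))
Function('X')(U, Q) = 5 (Function('X')(U, Q) = Add(5, Mul(-1, Add(-2, Mul(-1, -2)))) = Add(5, Mul(-1, Add(-2, 2))) = Add(5, Mul(-1, 0)) = Add(5, 0) = 5)
Function('l')(J, r) = 5
Mul(Function('l')(Function('F')(Pow(Add(-5, 2), Rational(1, 2)), 2), Mul(Mul(1, 0), -5)), -813) = Mul(5, -813) = -4065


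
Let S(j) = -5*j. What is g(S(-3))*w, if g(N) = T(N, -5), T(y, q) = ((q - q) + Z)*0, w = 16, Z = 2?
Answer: 0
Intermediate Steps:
T(y, q) = 0 (T(y, q) = ((q - q) + 2)*0 = (0 + 2)*0 = 2*0 = 0)
g(N) = 0
g(S(-3))*w = 0*16 = 0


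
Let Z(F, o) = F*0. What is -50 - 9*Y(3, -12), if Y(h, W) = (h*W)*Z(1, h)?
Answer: -50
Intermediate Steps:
Z(F, o) = 0
Y(h, W) = 0 (Y(h, W) = (h*W)*0 = (W*h)*0 = 0)
-50 - 9*Y(3, -12) = -50 - 9*0 = -50 + 0 = -50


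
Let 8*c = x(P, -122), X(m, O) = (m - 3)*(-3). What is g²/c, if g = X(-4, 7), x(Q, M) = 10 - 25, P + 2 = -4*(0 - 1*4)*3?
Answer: -1176/5 ≈ -235.20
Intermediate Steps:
P = 46 (P = -2 - 4*(0 - 1*4)*3 = -2 - 4*(0 - 4)*3 = -2 - 4*(-4)*3 = -2 + 16*3 = -2 + 48 = 46)
x(Q, M) = -15
X(m, O) = 9 - 3*m (X(m, O) = (-3 + m)*(-3) = 9 - 3*m)
g = 21 (g = 9 - 3*(-4) = 9 + 12 = 21)
c = -15/8 (c = (⅛)*(-15) = -15/8 ≈ -1.8750)
g²/c = 21²/(-15/8) = 441*(-8/15) = -1176/5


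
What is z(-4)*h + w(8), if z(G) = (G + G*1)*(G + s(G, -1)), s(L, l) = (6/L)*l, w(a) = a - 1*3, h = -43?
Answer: -855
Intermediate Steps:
w(a) = -3 + a (w(a) = a - 3 = -3 + a)
s(L, l) = 6*l/L
z(G) = 2*G*(G - 6/G) (z(G) = (G + G*1)*(G + 6*(-1)/G) = (G + G)*(G - 6/G) = (2*G)*(G - 6/G) = 2*G*(G - 6/G))
z(-4)*h + w(8) = (-12 + 2*(-4)²)*(-43) + (-3 + 8) = (-12 + 2*16)*(-43) + 5 = (-12 + 32)*(-43) + 5 = 20*(-43) + 5 = -860 + 5 = -855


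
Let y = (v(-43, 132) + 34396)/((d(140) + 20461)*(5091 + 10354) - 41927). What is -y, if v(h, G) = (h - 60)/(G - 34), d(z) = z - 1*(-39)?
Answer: -3370705/31236801554 ≈ -0.00010791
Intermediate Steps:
d(z) = 39 + z (d(z) = z + 39 = 39 + z)
v(h, G) = (-60 + h)/(-34 + G)
y = 3370705/31236801554 (y = ((-60 - 43)/(-34 + 132) + 34396)/(((39 + 140) + 20461)*(5091 + 10354) - 41927) = (-103/98 + 34396)/((179 + 20461)*15445 - 41927) = ((1/98)*(-103) + 34396)/(20640*15445 - 41927) = (-103/98 + 34396)/(318784800 - 41927) = (3370705/98)/318742873 = (3370705/98)*(1/318742873) = 3370705/31236801554 ≈ 0.00010791)
-y = -1*3370705/31236801554 = -3370705/31236801554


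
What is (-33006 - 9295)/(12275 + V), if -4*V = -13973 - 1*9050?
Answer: -169204/72123 ≈ -2.3460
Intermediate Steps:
V = 23023/4 (V = -(-13973 - 1*9050)/4 = -(-13973 - 9050)/4 = -1/4*(-23023) = 23023/4 ≈ 5755.8)
(-33006 - 9295)/(12275 + V) = (-33006 - 9295)/(12275 + 23023/4) = -42301/72123/4 = -42301*4/72123 = -169204/72123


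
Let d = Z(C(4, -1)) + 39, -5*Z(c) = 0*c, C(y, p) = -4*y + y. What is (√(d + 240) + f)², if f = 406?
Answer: 165115 + 2436*√31 ≈ 1.7868e+5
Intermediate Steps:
C(y, p) = -3*y
Z(c) = 0 (Z(c) = -0*c = -⅕*0 = 0)
d = 39 (d = 0 + 39 = 39)
(√(d + 240) + f)² = (√(39 + 240) + 406)² = (√279 + 406)² = (3*√31 + 406)² = (406 + 3*√31)²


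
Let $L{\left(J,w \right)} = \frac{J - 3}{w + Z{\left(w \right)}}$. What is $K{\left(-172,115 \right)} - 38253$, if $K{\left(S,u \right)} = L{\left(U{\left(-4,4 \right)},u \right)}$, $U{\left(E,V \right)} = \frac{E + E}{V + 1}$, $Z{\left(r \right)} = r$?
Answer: $- \frac{1912651}{50} \approx -38253.0$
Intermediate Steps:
$U{\left(E,V \right)} = \frac{2 E}{1 + V}$
$L{\left(J,w \right)} = \frac{-3 + J}{2 w}$ ($L{\left(J,w \right)} = \frac{J - 3}{w + w} = \frac{-3 + J}{2 w}$)
$K{\left(S,u \right)} = - \frac{23}{10 u}$ ($K{\left(S,u \right)} = \frac{-3 + 2 \left(-4\right) \frac{1}{1 + 4}}{2 u} = \frac{-3 + 2 \left(-4\right) \frac{1}{5}}{2 u} = \frac{-3 - \frac{8}{5}}{2 u} = \frac{1}{2} \frac{1}{u} \left(- \frac{23}{5}\right) = - \frac{23}{10 u}$)
$K{\left(-172,115 \right)} - 38253 = - \frac{23}{10 \cdot 115} - 38253 = \left(- \frac{23}{10}\right) \frac{1}{115} - 38253 = - \frac{1}{50} - 38253 = - \frac{1912651}{50}$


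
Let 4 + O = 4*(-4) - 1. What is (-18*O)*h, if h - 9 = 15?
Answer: 9072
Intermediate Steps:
h = 24 (h = 9 + 15 = 24)
O = -21 (O = -4 + (4*(-4) - 1) = -4 + (-16 - 1) = -4 - 17 = -21)
(-18*O)*h = -18*(-21)*24 = 378*24 = 9072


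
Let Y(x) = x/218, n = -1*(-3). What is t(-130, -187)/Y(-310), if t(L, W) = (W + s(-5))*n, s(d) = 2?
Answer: 12099/31 ≈ 390.29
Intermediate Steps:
n = 3
Y(x) = x/218 (Y(x) = x*(1/218) = x/218)
t(L, W) = 6 + 3*W (t(L, W) = (W + 2)*3 = (2 + W)*3 = 6 + 3*W)
t(-130, -187)/Y(-310) = (6 + 3*(-187))/(((1/218)*(-310))) = (6 - 561)/(-155/109) = -555*(-109/155) = 12099/31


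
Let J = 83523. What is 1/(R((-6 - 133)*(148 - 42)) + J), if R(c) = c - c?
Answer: 1/83523 ≈ 1.1973e-5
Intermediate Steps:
R(c) = 0
1/(R((-6 - 133)*(148 - 42)) + J) = 1/(0 + 83523) = 1/83523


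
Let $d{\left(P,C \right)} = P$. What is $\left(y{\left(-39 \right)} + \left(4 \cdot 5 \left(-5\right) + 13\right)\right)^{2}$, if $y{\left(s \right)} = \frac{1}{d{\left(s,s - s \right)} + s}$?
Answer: $\frac{46063369}{6084} \approx 7571.2$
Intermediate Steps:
$y{\left(s \right)} = \frac{1}{2 s}$ ($y{\left(s \right)} = \frac{1}{s + s} = \frac{1}{2 s}$)
$\left(y{\left(-39 \right)} + \left(4 \cdot 5 \left(-5\right) + 13\right)\right)^{2} = \left(\frac{1}{2 \left(-39\right)} + \left(4 \cdot 5 \left(-5\right) + 13\right)\right)^{2} = \left(\frac{1}{2} \left(- \frac{1}{39}\right) + \left(4 \left(-25\right) + 13\right)\right)^{2} = \left(- \frac{1}{78} + \left(-100 + 13\right)\right)^{2} = \left(- \frac{1}{78} - 87\right)^{2} = \left(- \frac{6787}{78}\right)^{2} = \frac{46063369}{6084}$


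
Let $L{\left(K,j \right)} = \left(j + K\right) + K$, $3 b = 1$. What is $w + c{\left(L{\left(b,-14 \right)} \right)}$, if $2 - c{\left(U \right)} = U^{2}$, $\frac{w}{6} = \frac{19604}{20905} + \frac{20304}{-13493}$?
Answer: $- \frac{454873253822}{2538640485} \approx -179.18$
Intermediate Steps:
$b = \frac{1}{3}$ ($b = \frac{1}{3} \cdot 1 = \frac{1}{3} \approx 0.33333$)
$w = - \frac{959630088}{282071165}$ ($w = 6 \left(\frac{19604}{20905} + \frac{20304}{-13493}\right) = 6 \left(19604 \cdot \frac{1}{20905} + 20304 \left(- \frac{1}{13493}\right)\right) = 6 \left(\frac{19604}{20905} - \frac{20304}{13493}\right) = 6 \left(- \frac{159938348}{282071165}\right) = - \frac{959630088}{282071165} \approx -3.4021$)
$L{\left(K,j \right)} = j + 2 K$ ($L{\left(K,j \right)} = \left(K + j\right) + K = j + 2 K$)
$c{\left(U \right)} = 2 - U^{2}$
$w + c{\left(L{\left(b,-14 \right)} \right)} = - \frac{959630088}{282071165} + \left(2 - \left(-14 + 2 \cdot \frac{1}{3}\right)^{2}\right) = - \frac{959630088}{282071165} + \left(2 - \left(-14 + \frac{2}{3}\right)^{2}\right) = - \frac{959630088}{282071165} + \left(2 - \left(- \frac{40}{3}\right)^{2}\right) = - \frac{959630088}{282071165} + \left(2 - \frac{1600}{9}\right) = - \frac{959630088}{282071165} - \frac{1582}{9} = - \frac{454873253822}{2538640485}$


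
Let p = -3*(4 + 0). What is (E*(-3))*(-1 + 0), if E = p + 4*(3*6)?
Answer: 180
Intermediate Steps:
p = -12 (p = -3*4 = -12)
E = 60 (E = -12 + 4*(3*6) = -12 + 4*18 = -12 + 72 = 60)
(E*(-3))*(-1 + 0) = (60*(-3))*(-1 + 0) = -180*(-1) = 180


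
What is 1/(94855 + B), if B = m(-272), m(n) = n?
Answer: 1/94583 ≈ 1.0573e-5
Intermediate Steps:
B = -272
1/(94855 + B) = 1/(94855 - 272) = 1/94583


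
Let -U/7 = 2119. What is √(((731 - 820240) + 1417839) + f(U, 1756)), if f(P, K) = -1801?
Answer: 3*√66281 ≈ 772.35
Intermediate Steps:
U = -14833 (U = -7*2119 = -14833)
√(((731 - 820240) + 1417839) + f(U, 1756)) = √(((731 - 820240) + 1417839) - 1801) = √((-819509 + 1417839) - 1801) = √(598330 - 1801) = √596529 = 3*√66281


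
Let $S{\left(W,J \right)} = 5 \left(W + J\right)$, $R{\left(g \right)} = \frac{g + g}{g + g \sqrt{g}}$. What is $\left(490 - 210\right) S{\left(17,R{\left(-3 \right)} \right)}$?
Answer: $\frac{1400 \left(- 19 i + 17 \sqrt{3}\right)}{\sqrt{3} - i} \approx 24500.0 - 1212.4 i$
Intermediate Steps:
$R{\left(g \right)} = \frac{2 g}{g + g^{\frac{3}{2}}}$
$S{\left(W,J \right)} = 5 J + 5 W$ ($S{\left(W,J \right)} = 5 \left(J + W\right) = 5 J + 5 W$)
$\left(490 - 210\right) S{\left(17,R{\left(-3 \right)} \right)} = \left(490 - 210\right) \left(5 \cdot 2 \left(-3\right) \frac{1}{-3 + \left(-3\right)^{\frac{3}{2}}} + 5 \cdot 17\right) = 280 \left(5 \cdot 2 \left(-3\right) \frac{1}{-3 - 3 i \sqrt{3}} + 85\right) = 280 \left(5 \left(- \frac{6}{-3 - 3 i \sqrt{3}}\right) + 85\right) = 280 \left(- \frac{30}{-3 - 3 i \sqrt{3}} + 85\right) = 280 \left(85 - \frac{30}{-3 - 3 i \sqrt{3}}\right) = 23800 - \frac{8400}{-3 - 3 i \sqrt{3}}$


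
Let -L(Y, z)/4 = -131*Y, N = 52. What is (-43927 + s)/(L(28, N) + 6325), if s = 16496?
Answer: -27431/20997 ≈ -1.3064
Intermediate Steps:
L(Y, z) = 524*Y (L(Y, z) = -(-524)*Y = 524*Y)
(-43927 + s)/(L(28, N) + 6325) = (-43927 + 16496)/(524*28 + 6325) = -27431/(14672 + 6325) = -27431/20997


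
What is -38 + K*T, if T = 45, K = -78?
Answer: -3548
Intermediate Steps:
-38 + K*T = -38 - 78*45 = -38 - 3510 = -3548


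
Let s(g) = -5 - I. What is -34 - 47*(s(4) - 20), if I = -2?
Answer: 1047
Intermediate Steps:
s(g) = -3 (s(g) = -5 - 1*(-2) = -5 + 2 = -3)
-34 - 47*(s(4) - 20) = -34 - 47*(-3 - 20) = -34 - 47*(-23) = -34 + 1081 = 1047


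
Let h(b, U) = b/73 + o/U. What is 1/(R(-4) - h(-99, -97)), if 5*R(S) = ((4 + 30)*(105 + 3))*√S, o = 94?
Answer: 2914716625/2704304641608121 - 1841161399920*I/2704304641608121 ≈ 1.0778e-6 - 0.00068083*I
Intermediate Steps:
h(b, U) = 94/U + b/73 (h(b, U) = b/73 + 94/U = 94/U + b/73)
R(S) = 3672*√S/5 (R(S) = (((4 + 30)*(105 + 3))*√S)/5 = ((34*108)*√S)/5 = (3672*√S)/5 = 3672*√S/5)
1/(R(-4) - h(-99, -97)) = 1/(3672*√(-4)/5 - (94/(-97) + (1/73)*(-99))) = 1/(3672*(2*I)/5 - (94*(-1/97) - 99/73)) = 1/(7344*I/5 - (-94/97 - 99/73)) = 1/(7344*I/5 - 1*(-16465/7081)) = 1/(7344*I/5 + 16465/7081) = 1/(16465/7081 + 7344*I/5) = 1253514025*(16465/7081 - 7344*I/5)/2704304641608121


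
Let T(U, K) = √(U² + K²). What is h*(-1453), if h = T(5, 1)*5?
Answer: -7265*√26 ≈ -37044.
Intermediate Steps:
T(U, K) = √(K² + U²)
h = 5*√26 (h = √(1² + 5²)*5 = √(1 + 25)*5 = √26*5 = 5*√26 ≈ 25.495)
h*(-1453) = (5*√26)*(-1453) = -7265*√26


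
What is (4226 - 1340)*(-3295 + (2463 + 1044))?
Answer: 611832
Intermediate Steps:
(4226 - 1340)*(-3295 + (2463 + 1044)) = 2886*(-3295 + 3507) = 2886*212 = 611832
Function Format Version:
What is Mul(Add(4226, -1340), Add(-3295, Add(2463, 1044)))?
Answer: 611832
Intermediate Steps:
Mul(Add(4226, -1340), Add(-3295, Add(2463, 1044))) = Mul(2886, Add(-3295, 3507)) = Mul(2886, 212) = 611832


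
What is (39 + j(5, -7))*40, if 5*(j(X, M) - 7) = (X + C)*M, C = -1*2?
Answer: 1672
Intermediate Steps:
C = -2
j(X, M) = 7 + M*(-2 + X)/5 (j(X, M) = 7 + ((X - 2)*M)/5 = 7 + ((-2 + X)*M)/5 = 7 + (M*(-2 + X))/5 = 7 + M*(-2 + X)/5)
(39 + j(5, -7))*40 = (39 + (7 - ⅖*(-7) + (⅕)*(-7)*5))*40 = (39 + (7 + 14/5 - 7))*40 = (39 + 14/5)*40 = (209/5)*40 = 1672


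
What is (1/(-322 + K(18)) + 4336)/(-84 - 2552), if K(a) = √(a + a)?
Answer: -1370175/832976 ≈ -1.6449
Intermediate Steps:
K(a) = √2*√a (K(a) = √(2*a) = √2*√a)
(1/(-322 + K(18)) + 4336)/(-84 - 2552) = (1/(-322 + √2*√18) + 4336)/(-84 - 2552) = (1/(-322 + √2*(3*√2)) + 4336)/(-2636) = (1/(-322 + 6) + 4336)*(-1/2636) = (1/(-316) + 4336)*(-1/2636) = (-1/316 + 4336)*(-1/2636) = (1370175/316)*(-1/2636) = -1370175/832976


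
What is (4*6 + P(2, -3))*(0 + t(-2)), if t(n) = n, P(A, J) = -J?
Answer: -54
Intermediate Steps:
(4*6 + P(2, -3))*(0 + t(-2)) = (4*6 - 1*(-3))*(0 - 2) = (24 + 3)*(-2) = 27*(-2) = -54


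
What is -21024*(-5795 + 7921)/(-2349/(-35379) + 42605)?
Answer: -43926000336/41870129 ≈ -1049.1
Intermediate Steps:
-21024*(-5795 + 7921)/(-2349/(-35379) + 42605) = -21024*2126/(-2349*(-1/35379) + 42605) = -21024*2126/(261/3931 + 42605) = -21024/((167480516/3931)*(1/2126)) = -21024/83740258/4178653 = -21024*4178653/83740258 = -43926000336/41870129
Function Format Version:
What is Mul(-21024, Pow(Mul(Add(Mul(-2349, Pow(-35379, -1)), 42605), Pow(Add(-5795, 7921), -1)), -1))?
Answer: Rational(-43926000336, 41870129) ≈ -1049.1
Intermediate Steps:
Mul(-21024, Pow(Mul(Add(Mul(-2349, Pow(-35379, -1)), 42605), Pow(Add(-5795, 7921), -1)), -1)) = Mul(-21024, Pow(Mul(Add(Mul(-2349, Rational(-1, 35379)), 42605), Pow(2126, -1)), -1)) = Mul(-21024, Pow(Mul(Add(Rational(261, 3931), 42605), Rational(1, 2126)), -1)) = Mul(-21024, Pow(Mul(Rational(167480516, 3931), Rational(1, 2126)), -1)) = Mul(-21024, Pow(Rational(83740258, 4178653), -1)) = Mul(-21024, Rational(4178653, 83740258)) = Rational(-43926000336, 41870129)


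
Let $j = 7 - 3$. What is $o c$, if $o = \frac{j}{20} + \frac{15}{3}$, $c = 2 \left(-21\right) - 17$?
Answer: $- \frac{1534}{5} \approx -306.8$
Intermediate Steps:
$j = 4$ ($j = 7 - 3 = 4$)
$c = -59$ ($c = -42 - 17 = -59$)
$o = \frac{26}{5}$ ($o = \frac{4}{20} + \frac{15}{3} = 4 \cdot \frac{1}{20} + 15 \cdot \frac{1}{3} = \frac{1}{5} + 5 = \frac{26}{5} \approx 5.2$)
$o c = \frac{26}{5} \left(-59\right) = - \frac{1534}{5}$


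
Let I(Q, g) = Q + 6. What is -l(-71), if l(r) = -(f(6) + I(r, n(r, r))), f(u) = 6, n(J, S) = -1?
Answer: -59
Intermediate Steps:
I(Q, g) = 6 + Q
l(r) = -12 - r (l(r) = -(6 + (6 + r)) = -(12 + r) = -12 - r)
-l(-71) = -(-12 - 1*(-71)) = -(-12 + 71) = -1*59 = -59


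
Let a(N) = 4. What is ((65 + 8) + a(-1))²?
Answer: 5929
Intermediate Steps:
((65 + 8) + a(-1))² = ((65 + 8) + 4)² = (73 + 4)² = 77² = 5929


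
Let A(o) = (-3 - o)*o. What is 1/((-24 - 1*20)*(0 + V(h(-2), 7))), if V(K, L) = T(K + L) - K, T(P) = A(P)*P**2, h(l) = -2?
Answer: 1/43912 ≈ 2.2773e-5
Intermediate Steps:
A(o) = o*(-3 - o)
T(P) = -P**3*(3 + P) (T(P) = (-P*(3 + P))*P**2 = -P**3*(3 + P))
V(K, L) = -K + (K + L)**3*(-3 - K - L) (V(K, L) = (K + L)**3*(-3 - (K + L)) - K = (K + L)**3*(-3 + (-K - L)) - K = (K + L)**3*(-3 - K - L) - K = -K + (K + L)**3*(-3 - K - L))
1/((-24 - 1*20)*(0 + V(h(-2), 7))) = 1/((-24 - 1*20)*(0 + (-1*(-2) - (-2 + 7)**3*(3 - 2 + 7)))) = 1/((-24 - 20)*(0 + (2 - 1*5**3*8))) = 1/(-44*(0 + (2 - 1*125*8))) = 1/(-44*(0 + (2 - 1000))) = 1/(-44*(0 - 998)) = 1/(-44*(-998)) = 1/43912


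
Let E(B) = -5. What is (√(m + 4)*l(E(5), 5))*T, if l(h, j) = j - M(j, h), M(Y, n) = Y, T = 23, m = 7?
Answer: 0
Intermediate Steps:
l(h, j) = 0 (l(h, j) = j - j = 0)
(√(m + 4)*l(E(5), 5))*T = (√(7 + 4)*0)*23 = (√11*0)*23 = 0*23 = 0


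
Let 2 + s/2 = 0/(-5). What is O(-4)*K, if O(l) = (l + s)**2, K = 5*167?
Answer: 53440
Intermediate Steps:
K = 835
s = -4 (s = -4 + 2*(0/(-5)) = -4 + 2*(0*(-1/5)) = -4 + 2*0 = -4 + 0 = -4)
O(l) = (-4 + l)**2 (O(l) = (l - 4)**2 = (-4 + l)**2)
O(-4)*K = (-4 - 4)**2*835 = (-8)**2*835 = 64*835 = 53440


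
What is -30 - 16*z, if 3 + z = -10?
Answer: 178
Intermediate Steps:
z = -13 (z = -3 - 10 = -13)
-30 - 16*z = -30 - 16*(-13) = -30 + 208 = 178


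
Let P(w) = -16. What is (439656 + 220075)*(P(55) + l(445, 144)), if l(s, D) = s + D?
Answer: 378025863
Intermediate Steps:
l(s, D) = D + s
(439656 + 220075)*(P(55) + l(445, 144)) = (439656 + 220075)*(-16 + (144 + 445)) = 659731*(-16 + 589) = 659731*573 = 378025863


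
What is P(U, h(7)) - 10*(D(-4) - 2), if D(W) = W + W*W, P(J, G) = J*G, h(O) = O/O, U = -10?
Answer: -110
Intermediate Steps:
h(O) = 1
P(J, G) = G*J
D(W) = W + W²
P(U, h(7)) - 10*(D(-4) - 2) = 1*(-10) - 10*(-4*(1 - 4) - 2) = -10 - 10*(-4*(-3) - 2) = -10 - 10*(12 - 2) = -10 - 10*10 = -10 - 100 = -110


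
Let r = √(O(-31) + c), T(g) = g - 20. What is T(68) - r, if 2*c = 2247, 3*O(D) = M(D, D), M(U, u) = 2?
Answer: 48 - √40470/6 ≈ 14.471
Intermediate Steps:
O(D) = ⅔ (O(D) = (⅓)*2 = ⅔)
c = 2247/2 (c = (½)*2247 = 2247/2 ≈ 1123.5)
T(g) = -20 + g
r = √40470/6 (r = √(⅔ + 2247/2) = √(6745/6) = √40470/6 ≈ 33.529)
T(68) - r = (-20 + 68) - √40470/6 = 48 - √40470/6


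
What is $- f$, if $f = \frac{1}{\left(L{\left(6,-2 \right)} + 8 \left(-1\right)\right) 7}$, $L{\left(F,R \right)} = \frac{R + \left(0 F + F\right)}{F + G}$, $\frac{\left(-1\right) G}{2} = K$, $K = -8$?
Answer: $\frac{11}{602} \approx 0.018272$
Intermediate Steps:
$G = 16$ ($G = \left(-2\right) \left(-8\right) = 16$)
$L{\left(F,R \right)} = \frac{F + R}{16 + F}$ ($L{\left(F,R \right)} = \frac{R + \left(0 F + F\right)}{F + 16} = \frac{R + \left(0 + F\right)}{16 + F} = \frac{R + F}{16 + F} = \frac{F + R}{16 + F}$)
$f = - \frac{11}{602}$ ($f = \frac{1}{\left(\frac{6 - 2}{16 + 6} + 8 \left(-1\right)\right) 7} = \frac{1}{\left(\frac{1}{22} \cdot 4 - 8\right) 7} = \frac{1}{\left(\frac{2}{11} - 8\right) 7} = \frac{1}{\left(- \frac{86}{11}\right) 7} = \frac{1}{- \frac{602}{11}} = - \frac{11}{602} \approx -0.018272$)
$- f = \left(-1\right) \left(- \frac{11}{602}\right) = \frac{11}{602}$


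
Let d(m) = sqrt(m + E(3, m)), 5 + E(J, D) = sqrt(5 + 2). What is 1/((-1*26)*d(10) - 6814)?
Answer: -1/(6814 + 26*sqrt(5 + sqrt(7))) ≈ -0.00014522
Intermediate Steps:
E(J, D) = -5 + sqrt(7) (E(J, D) = -5 + sqrt(5 + 2) = -5 + sqrt(7))
d(m) = sqrt(-5 + m + sqrt(7)) (d(m) = sqrt(m + (-5 + sqrt(7))) = sqrt(-5 + m + sqrt(7)))
1/((-1*26)*d(10) - 6814) = 1/((-1*26)*sqrt(-5 + 10 + sqrt(7)) - 6814) = 1/(-26*sqrt(5 + sqrt(7)) - 6814) = 1/(-6814 - 26*sqrt(5 + sqrt(7)))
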